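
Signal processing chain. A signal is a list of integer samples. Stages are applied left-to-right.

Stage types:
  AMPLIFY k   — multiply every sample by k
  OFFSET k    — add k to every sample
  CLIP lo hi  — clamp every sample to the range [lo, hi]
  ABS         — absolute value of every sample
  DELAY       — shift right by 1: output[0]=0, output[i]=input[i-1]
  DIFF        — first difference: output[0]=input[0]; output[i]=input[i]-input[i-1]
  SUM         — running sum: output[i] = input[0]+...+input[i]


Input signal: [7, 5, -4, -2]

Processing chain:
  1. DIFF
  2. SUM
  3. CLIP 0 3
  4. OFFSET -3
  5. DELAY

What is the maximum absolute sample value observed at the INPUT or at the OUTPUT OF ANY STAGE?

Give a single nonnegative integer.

Input: [7, 5, -4, -2] (max |s|=7)
Stage 1 (DIFF): s[0]=7, 5-7=-2, -4-5=-9, -2--4=2 -> [7, -2, -9, 2] (max |s|=9)
Stage 2 (SUM): sum[0..0]=7, sum[0..1]=5, sum[0..2]=-4, sum[0..3]=-2 -> [7, 5, -4, -2] (max |s|=7)
Stage 3 (CLIP 0 3): clip(7,0,3)=3, clip(5,0,3)=3, clip(-4,0,3)=0, clip(-2,0,3)=0 -> [3, 3, 0, 0] (max |s|=3)
Stage 4 (OFFSET -3): 3+-3=0, 3+-3=0, 0+-3=-3, 0+-3=-3 -> [0, 0, -3, -3] (max |s|=3)
Stage 5 (DELAY): [0, 0, 0, -3] = [0, 0, 0, -3] -> [0, 0, 0, -3] (max |s|=3)
Overall max amplitude: 9

Answer: 9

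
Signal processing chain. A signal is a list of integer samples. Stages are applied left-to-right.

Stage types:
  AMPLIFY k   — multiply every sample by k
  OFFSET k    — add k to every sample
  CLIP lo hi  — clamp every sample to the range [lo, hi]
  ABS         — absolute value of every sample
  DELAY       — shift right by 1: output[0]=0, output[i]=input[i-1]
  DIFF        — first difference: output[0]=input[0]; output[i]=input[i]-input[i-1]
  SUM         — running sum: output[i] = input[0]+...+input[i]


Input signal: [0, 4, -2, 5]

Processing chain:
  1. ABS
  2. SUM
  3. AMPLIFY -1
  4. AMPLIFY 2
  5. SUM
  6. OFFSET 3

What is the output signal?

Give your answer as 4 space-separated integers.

Input: [0, 4, -2, 5]
Stage 1 (ABS): |0|=0, |4|=4, |-2|=2, |5|=5 -> [0, 4, 2, 5]
Stage 2 (SUM): sum[0..0]=0, sum[0..1]=4, sum[0..2]=6, sum[0..3]=11 -> [0, 4, 6, 11]
Stage 3 (AMPLIFY -1): 0*-1=0, 4*-1=-4, 6*-1=-6, 11*-1=-11 -> [0, -4, -6, -11]
Stage 4 (AMPLIFY 2): 0*2=0, -4*2=-8, -6*2=-12, -11*2=-22 -> [0, -8, -12, -22]
Stage 5 (SUM): sum[0..0]=0, sum[0..1]=-8, sum[0..2]=-20, sum[0..3]=-42 -> [0, -8, -20, -42]
Stage 6 (OFFSET 3): 0+3=3, -8+3=-5, -20+3=-17, -42+3=-39 -> [3, -5, -17, -39]

Answer: 3 -5 -17 -39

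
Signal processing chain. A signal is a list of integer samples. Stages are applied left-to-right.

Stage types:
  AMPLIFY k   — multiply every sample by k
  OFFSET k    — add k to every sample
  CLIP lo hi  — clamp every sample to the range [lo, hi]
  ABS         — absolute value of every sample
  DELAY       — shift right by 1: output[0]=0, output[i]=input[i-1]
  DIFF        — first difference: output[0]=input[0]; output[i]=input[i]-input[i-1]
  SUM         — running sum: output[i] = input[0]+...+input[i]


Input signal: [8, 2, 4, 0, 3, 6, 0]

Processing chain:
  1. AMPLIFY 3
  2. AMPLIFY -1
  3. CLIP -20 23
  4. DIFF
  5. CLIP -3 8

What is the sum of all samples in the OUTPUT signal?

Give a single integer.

Input: [8, 2, 4, 0, 3, 6, 0]
Stage 1 (AMPLIFY 3): 8*3=24, 2*3=6, 4*3=12, 0*3=0, 3*3=9, 6*3=18, 0*3=0 -> [24, 6, 12, 0, 9, 18, 0]
Stage 2 (AMPLIFY -1): 24*-1=-24, 6*-1=-6, 12*-1=-12, 0*-1=0, 9*-1=-9, 18*-1=-18, 0*-1=0 -> [-24, -6, -12, 0, -9, -18, 0]
Stage 3 (CLIP -20 23): clip(-24,-20,23)=-20, clip(-6,-20,23)=-6, clip(-12,-20,23)=-12, clip(0,-20,23)=0, clip(-9,-20,23)=-9, clip(-18,-20,23)=-18, clip(0,-20,23)=0 -> [-20, -6, -12, 0, -9, -18, 0]
Stage 4 (DIFF): s[0]=-20, -6--20=14, -12--6=-6, 0--12=12, -9-0=-9, -18--9=-9, 0--18=18 -> [-20, 14, -6, 12, -9, -9, 18]
Stage 5 (CLIP -3 8): clip(-20,-3,8)=-3, clip(14,-3,8)=8, clip(-6,-3,8)=-3, clip(12,-3,8)=8, clip(-9,-3,8)=-3, clip(-9,-3,8)=-3, clip(18,-3,8)=8 -> [-3, 8, -3, 8, -3, -3, 8]
Output sum: 12

Answer: 12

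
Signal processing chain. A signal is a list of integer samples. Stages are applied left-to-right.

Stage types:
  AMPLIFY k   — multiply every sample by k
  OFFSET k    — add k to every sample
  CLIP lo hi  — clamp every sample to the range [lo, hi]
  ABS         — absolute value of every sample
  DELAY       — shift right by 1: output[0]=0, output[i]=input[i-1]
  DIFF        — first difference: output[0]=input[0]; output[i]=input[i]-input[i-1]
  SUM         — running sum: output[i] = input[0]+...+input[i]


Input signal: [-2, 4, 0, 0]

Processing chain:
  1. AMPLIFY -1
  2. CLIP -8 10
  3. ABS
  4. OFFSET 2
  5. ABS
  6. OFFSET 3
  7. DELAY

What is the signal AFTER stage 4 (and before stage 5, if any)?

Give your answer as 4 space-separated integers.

Answer: 4 6 2 2

Derivation:
Input: [-2, 4, 0, 0]
Stage 1 (AMPLIFY -1): -2*-1=2, 4*-1=-4, 0*-1=0, 0*-1=0 -> [2, -4, 0, 0]
Stage 2 (CLIP -8 10): clip(2,-8,10)=2, clip(-4,-8,10)=-4, clip(0,-8,10)=0, clip(0,-8,10)=0 -> [2, -4, 0, 0]
Stage 3 (ABS): |2|=2, |-4|=4, |0|=0, |0|=0 -> [2, 4, 0, 0]
Stage 4 (OFFSET 2): 2+2=4, 4+2=6, 0+2=2, 0+2=2 -> [4, 6, 2, 2]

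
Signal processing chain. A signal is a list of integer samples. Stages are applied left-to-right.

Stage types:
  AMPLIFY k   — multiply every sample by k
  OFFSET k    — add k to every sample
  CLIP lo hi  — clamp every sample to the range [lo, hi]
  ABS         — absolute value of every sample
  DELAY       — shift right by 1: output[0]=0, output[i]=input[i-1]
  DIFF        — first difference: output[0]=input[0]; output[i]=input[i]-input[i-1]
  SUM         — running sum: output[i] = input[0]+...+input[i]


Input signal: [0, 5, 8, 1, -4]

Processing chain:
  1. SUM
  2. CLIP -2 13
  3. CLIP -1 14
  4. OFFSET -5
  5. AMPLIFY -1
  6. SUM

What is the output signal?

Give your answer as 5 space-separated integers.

Input: [0, 5, 8, 1, -4]
Stage 1 (SUM): sum[0..0]=0, sum[0..1]=5, sum[0..2]=13, sum[0..3]=14, sum[0..4]=10 -> [0, 5, 13, 14, 10]
Stage 2 (CLIP -2 13): clip(0,-2,13)=0, clip(5,-2,13)=5, clip(13,-2,13)=13, clip(14,-2,13)=13, clip(10,-2,13)=10 -> [0, 5, 13, 13, 10]
Stage 3 (CLIP -1 14): clip(0,-1,14)=0, clip(5,-1,14)=5, clip(13,-1,14)=13, clip(13,-1,14)=13, clip(10,-1,14)=10 -> [0, 5, 13, 13, 10]
Stage 4 (OFFSET -5): 0+-5=-5, 5+-5=0, 13+-5=8, 13+-5=8, 10+-5=5 -> [-5, 0, 8, 8, 5]
Stage 5 (AMPLIFY -1): -5*-1=5, 0*-1=0, 8*-1=-8, 8*-1=-8, 5*-1=-5 -> [5, 0, -8, -8, -5]
Stage 6 (SUM): sum[0..0]=5, sum[0..1]=5, sum[0..2]=-3, sum[0..3]=-11, sum[0..4]=-16 -> [5, 5, -3, -11, -16]

Answer: 5 5 -3 -11 -16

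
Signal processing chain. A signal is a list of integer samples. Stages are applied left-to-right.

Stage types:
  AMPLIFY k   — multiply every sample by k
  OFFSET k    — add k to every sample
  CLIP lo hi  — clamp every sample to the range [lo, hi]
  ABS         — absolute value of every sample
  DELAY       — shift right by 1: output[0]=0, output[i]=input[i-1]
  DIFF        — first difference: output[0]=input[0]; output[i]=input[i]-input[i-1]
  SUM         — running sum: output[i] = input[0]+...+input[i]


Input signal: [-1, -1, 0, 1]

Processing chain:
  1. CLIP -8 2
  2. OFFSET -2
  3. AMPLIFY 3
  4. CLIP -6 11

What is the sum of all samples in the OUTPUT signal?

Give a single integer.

Input: [-1, -1, 0, 1]
Stage 1 (CLIP -8 2): clip(-1,-8,2)=-1, clip(-1,-8,2)=-1, clip(0,-8,2)=0, clip(1,-8,2)=1 -> [-1, -1, 0, 1]
Stage 2 (OFFSET -2): -1+-2=-3, -1+-2=-3, 0+-2=-2, 1+-2=-1 -> [-3, -3, -2, -1]
Stage 3 (AMPLIFY 3): -3*3=-9, -3*3=-9, -2*3=-6, -1*3=-3 -> [-9, -9, -6, -3]
Stage 4 (CLIP -6 11): clip(-9,-6,11)=-6, clip(-9,-6,11)=-6, clip(-6,-6,11)=-6, clip(-3,-6,11)=-3 -> [-6, -6, -6, -3]
Output sum: -21

Answer: -21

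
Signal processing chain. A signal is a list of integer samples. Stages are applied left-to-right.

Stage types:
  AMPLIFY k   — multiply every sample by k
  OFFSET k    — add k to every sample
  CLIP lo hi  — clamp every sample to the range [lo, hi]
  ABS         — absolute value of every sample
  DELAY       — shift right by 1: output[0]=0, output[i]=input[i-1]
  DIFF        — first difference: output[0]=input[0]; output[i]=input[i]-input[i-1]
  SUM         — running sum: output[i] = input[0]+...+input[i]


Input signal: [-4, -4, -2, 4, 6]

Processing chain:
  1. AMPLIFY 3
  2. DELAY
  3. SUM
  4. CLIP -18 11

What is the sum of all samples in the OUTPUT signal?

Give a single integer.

Input: [-4, -4, -2, 4, 6]
Stage 1 (AMPLIFY 3): -4*3=-12, -4*3=-12, -2*3=-6, 4*3=12, 6*3=18 -> [-12, -12, -6, 12, 18]
Stage 2 (DELAY): [0, -12, -12, -6, 12] = [0, -12, -12, -6, 12] -> [0, -12, -12, -6, 12]
Stage 3 (SUM): sum[0..0]=0, sum[0..1]=-12, sum[0..2]=-24, sum[0..3]=-30, sum[0..4]=-18 -> [0, -12, -24, -30, -18]
Stage 4 (CLIP -18 11): clip(0,-18,11)=0, clip(-12,-18,11)=-12, clip(-24,-18,11)=-18, clip(-30,-18,11)=-18, clip(-18,-18,11)=-18 -> [0, -12, -18, -18, -18]
Output sum: -66

Answer: -66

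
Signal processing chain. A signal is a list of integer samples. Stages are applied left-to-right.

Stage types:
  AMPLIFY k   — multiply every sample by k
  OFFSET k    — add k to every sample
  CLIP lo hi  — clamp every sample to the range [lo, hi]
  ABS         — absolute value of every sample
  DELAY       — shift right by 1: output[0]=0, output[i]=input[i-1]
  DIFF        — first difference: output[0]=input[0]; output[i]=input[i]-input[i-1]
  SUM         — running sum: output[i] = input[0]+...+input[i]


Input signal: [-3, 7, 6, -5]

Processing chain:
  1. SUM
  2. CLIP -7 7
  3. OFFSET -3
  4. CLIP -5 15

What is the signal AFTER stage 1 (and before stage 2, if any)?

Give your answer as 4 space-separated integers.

Input: [-3, 7, 6, -5]
Stage 1 (SUM): sum[0..0]=-3, sum[0..1]=4, sum[0..2]=10, sum[0..3]=5 -> [-3, 4, 10, 5]

Answer: -3 4 10 5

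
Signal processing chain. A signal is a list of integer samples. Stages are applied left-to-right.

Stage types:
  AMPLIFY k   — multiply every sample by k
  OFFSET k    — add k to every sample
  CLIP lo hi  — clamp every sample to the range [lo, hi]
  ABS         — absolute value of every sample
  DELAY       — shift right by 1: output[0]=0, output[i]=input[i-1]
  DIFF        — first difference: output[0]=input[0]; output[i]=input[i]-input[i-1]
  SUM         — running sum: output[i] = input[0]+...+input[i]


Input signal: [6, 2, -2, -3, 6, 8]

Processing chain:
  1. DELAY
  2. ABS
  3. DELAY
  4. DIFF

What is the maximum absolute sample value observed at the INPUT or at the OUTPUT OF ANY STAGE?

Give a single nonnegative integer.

Answer: 8

Derivation:
Input: [6, 2, -2, -3, 6, 8] (max |s|=8)
Stage 1 (DELAY): [0, 6, 2, -2, -3, 6] = [0, 6, 2, -2, -3, 6] -> [0, 6, 2, -2, -3, 6] (max |s|=6)
Stage 2 (ABS): |0|=0, |6|=6, |2|=2, |-2|=2, |-3|=3, |6|=6 -> [0, 6, 2, 2, 3, 6] (max |s|=6)
Stage 3 (DELAY): [0, 0, 6, 2, 2, 3] = [0, 0, 6, 2, 2, 3] -> [0, 0, 6, 2, 2, 3] (max |s|=6)
Stage 4 (DIFF): s[0]=0, 0-0=0, 6-0=6, 2-6=-4, 2-2=0, 3-2=1 -> [0, 0, 6, -4, 0, 1] (max |s|=6)
Overall max amplitude: 8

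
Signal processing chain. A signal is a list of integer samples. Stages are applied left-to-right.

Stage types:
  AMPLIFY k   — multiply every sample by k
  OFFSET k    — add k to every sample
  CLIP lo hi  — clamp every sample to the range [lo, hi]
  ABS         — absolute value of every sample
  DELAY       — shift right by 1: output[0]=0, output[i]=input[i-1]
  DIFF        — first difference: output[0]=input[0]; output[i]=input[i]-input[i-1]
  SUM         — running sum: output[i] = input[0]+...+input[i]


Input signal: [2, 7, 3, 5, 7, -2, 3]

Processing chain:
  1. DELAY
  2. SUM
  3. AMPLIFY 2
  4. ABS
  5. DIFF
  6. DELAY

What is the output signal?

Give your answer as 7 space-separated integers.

Answer: 0 0 4 14 6 10 14

Derivation:
Input: [2, 7, 3, 5, 7, -2, 3]
Stage 1 (DELAY): [0, 2, 7, 3, 5, 7, -2] = [0, 2, 7, 3, 5, 7, -2] -> [0, 2, 7, 3, 5, 7, -2]
Stage 2 (SUM): sum[0..0]=0, sum[0..1]=2, sum[0..2]=9, sum[0..3]=12, sum[0..4]=17, sum[0..5]=24, sum[0..6]=22 -> [0, 2, 9, 12, 17, 24, 22]
Stage 3 (AMPLIFY 2): 0*2=0, 2*2=4, 9*2=18, 12*2=24, 17*2=34, 24*2=48, 22*2=44 -> [0, 4, 18, 24, 34, 48, 44]
Stage 4 (ABS): |0|=0, |4|=4, |18|=18, |24|=24, |34|=34, |48|=48, |44|=44 -> [0, 4, 18, 24, 34, 48, 44]
Stage 5 (DIFF): s[0]=0, 4-0=4, 18-4=14, 24-18=6, 34-24=10, 48-34=14, 44-48=-4 -> [0, 4, 14, 6, 10, 14, -4]
Stage 6 (DELAY): [0, 0, 4, 14, 6, 10, 14] = [0, 0, 4, 14, 6, 10, 14] -> [0, 0, 4, 14, 6, 10, 14]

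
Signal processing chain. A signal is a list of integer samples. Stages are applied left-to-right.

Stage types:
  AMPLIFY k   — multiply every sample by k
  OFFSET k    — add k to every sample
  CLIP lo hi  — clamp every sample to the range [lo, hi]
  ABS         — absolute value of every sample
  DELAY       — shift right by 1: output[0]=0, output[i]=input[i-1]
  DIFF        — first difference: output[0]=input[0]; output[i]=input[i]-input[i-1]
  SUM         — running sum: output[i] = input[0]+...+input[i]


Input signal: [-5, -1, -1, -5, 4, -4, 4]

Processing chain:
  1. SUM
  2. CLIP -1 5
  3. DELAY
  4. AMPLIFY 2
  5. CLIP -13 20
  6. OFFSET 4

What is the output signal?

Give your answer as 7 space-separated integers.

Answer: 4 2 2 2 2 2 2

Derivation:
Input: [-5, -1, -1, -5, 4, -4, 4]
Stage 1 (SUM): sum[0..0]=-5, sum[0..1]=-6, sum[0..2]=-7, sum[0..3]=-12, sum[0..4]=-8, sum[0..5]=-12, sum[0..6]=-8 -> [-5, -6, -7, -12, -8, -12, -8]
Stage 2 (CLIP -1 5): clip(-5,-1,5)=-1, clip(-6,-1,5)=-1, clip(-7,-1,5)=-1, clip(-12,-1,5)=-1, clip(-8,-1,5)=-1, clip(-12,-1,5)=-1, clip(-8,-1,5)=-1 -> [-1, -1, -1, -1, -1, -1, -1]
Stage 3 (DELAY): [0, -1, -1, -1, -1, -1, -1] = [0, -1, -1, -1, -1, -1, -1] -> [0, -1, -1, -1, -1, -1, -1]
Stage 4 (AMPLIFY 2): 0*2=0, -1*2=-2, -1*2=-2, -1*2=-2, -1*2=-2, -1*2=-2, -1*2=-2 -> [0, -2, -2, -2, -2, -2, -2]
Stage 5 (CLIP -13 20): clip(0,-13,20)=0, clip(-2,-13,20)=-2, clip(-2,-13,20)=-2, clip(-2,-13,20)=-2, clip(-2,-13,20)=-2, clip(-2,-13,20)=-2, clip(-2,-13,20)=-2 -> [0, -2, -2, -2, -2, -2, -2]
Stage 6 (OFFSET 4): 0+4=4, -2+4=2, -2+4=2, -2+4=2, -2+4=2, -2+4=2, -2+4=2 -> [4, 2, 2, 2, 2, 2, 2]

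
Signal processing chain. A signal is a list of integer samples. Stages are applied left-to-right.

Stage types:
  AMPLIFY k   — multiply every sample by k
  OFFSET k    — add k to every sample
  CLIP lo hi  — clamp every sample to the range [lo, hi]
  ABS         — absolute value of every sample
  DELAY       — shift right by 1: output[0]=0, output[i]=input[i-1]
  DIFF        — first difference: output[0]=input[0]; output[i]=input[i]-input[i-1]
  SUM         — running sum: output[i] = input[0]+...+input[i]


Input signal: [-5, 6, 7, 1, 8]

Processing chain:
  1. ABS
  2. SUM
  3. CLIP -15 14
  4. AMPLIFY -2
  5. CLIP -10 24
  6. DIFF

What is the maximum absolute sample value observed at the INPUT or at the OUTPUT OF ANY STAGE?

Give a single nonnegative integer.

Answer: 28

Derivation:
Input: [-5, 6, 7, 1, 8] (max |s|=8)
Stage 1 (ABS): |-5|=5, |6|=6, |7|=7, |1|=1, |8|=8 -> [5, 6, 7, 1, 8] (max |s|=8)
Stage 2 (SUM): sum[0..0]=5, sum[0..1]=11, sum[0..2]=18, sum[0..3]=19, sum[0..4]=27 -> [5, 11, 18, 19, 27] (max |s|=27)
Stage 3 (CLIP -15 14): clip(5,-15,14)=5, clip(11,-15,14)=11, clip(18,-15,14)=14, clip(19,-15,14)=14, clip(27,-15,14)=14 -> [5, 11, 14, 14, 14] (max |s|=14)
Stage 4 (AMPLIFY -2): 5*-2=-10, 11*-2=-22, 14*-2=-28, 14*-2=-28, 14*-2=-28 -> [-10, -22, -28, -28, -28] (max |s|=28)
Stage 5 (CLIP -10 24): clip(-10,-10,24)=-10, clip(-22,-10,24)=-10, clip(-28,-10,24)=-10, clip(-28,-10,24)=-10, clip(-28,-10,24)=-10 -> [-10, -10, -10, -10, -10] (max |s|=10)
Stage 6 (DIFF): s[0]=-10, -10--10=0, -10--10=0, -10--10=0, -10--10=0 -> [-10, 0, 0, 0, 0] (max |s|=10)
Overall max amplitude: 28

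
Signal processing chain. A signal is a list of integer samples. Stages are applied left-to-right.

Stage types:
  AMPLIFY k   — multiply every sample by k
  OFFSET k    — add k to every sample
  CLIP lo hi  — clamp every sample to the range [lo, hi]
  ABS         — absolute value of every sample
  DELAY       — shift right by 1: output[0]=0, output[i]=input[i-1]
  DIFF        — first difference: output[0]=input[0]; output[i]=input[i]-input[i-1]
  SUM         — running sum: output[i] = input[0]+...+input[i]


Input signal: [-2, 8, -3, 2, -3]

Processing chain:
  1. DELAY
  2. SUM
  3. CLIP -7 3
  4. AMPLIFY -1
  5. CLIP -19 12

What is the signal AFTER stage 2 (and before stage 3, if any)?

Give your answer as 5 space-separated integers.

Input: [-2, 8, -3, 2, -3]
Stage 1 (DELAY): [0, -2, 8, -3, 2] = [0, -2, 8, -3, 2] -> [0, -2, 8, -3, 2]
Stage 2 (SUM): sum[0..0]=0, sum[0..1]=-2, sum[0..2]=6, sum[0..3]=3, sum[0..4]=5 -> [0, -2, 6, 3, 5]

Answer: 0 -2 6 3 5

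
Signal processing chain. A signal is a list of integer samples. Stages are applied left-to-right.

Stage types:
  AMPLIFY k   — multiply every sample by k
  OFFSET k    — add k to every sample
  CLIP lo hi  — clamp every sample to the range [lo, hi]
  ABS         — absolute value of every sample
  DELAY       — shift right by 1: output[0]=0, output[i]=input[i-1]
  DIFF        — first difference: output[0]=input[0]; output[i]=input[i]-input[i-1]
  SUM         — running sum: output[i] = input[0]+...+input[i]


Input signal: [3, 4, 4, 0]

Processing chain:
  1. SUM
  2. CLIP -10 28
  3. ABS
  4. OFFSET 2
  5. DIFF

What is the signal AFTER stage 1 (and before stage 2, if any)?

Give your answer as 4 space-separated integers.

Answer: 3 7 11 11

Derivation:
Input: [3, 4, 4, 0]
Stage 1 (SUM): sum[0..0]=3, sum[0..1]=7, sum[0..2]=11, sum[0..3]=11 -> [3, 7, 11, 11]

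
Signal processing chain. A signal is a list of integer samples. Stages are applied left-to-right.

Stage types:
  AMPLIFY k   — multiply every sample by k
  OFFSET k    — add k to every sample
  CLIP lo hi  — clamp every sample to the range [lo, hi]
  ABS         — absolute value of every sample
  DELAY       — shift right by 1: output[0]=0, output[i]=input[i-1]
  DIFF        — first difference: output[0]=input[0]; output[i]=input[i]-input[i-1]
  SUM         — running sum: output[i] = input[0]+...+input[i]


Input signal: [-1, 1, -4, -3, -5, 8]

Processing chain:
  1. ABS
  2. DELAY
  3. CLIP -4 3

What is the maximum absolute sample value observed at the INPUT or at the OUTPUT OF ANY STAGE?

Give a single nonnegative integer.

Input: [-1, 1, -4, -3, -5, 8] (max |s|=8)
Stage 1 (ABS): |-1|=1, |1|=1, |-4|=4, |-3|=3, |-5|=5, |8|=8 -> [1, 1, 4, 3, 5, 8] (max |s|=8)
Stage 2 (DELAY): [0, 1, 1, 4, 3, 5] = [0, 1, 1, 4, 3, 5] -> [0, 1, 1, 4, 3, 5] (max |s|=5)
Stage 3 (CLIP -4 3): clip(0,-4,3)=0, clip(1,-4,3)=1, clip(1,-4,3)=1, clip(4,-4,3)=3, clip(3,-4,3)=3, clip(5,-4,3)=3 -> [0, 1, 1, 3, 3, 3] (max |s|=3)
Overall max amplitude: 8

Answer: 8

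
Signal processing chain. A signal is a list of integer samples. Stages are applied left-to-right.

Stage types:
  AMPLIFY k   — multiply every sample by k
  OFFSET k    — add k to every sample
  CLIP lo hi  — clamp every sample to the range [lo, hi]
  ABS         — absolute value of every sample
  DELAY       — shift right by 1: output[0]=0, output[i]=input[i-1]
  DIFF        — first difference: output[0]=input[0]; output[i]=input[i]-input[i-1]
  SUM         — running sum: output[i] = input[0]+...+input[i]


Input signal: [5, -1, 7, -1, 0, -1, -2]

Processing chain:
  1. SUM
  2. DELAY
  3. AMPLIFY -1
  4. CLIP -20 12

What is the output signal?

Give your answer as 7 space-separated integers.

Answer: 0 -5 -4 -11 -10 -10 -9

Derivation:
Input: [5, -1, 7, -1, 0, -1, -2]
Stage 1 (SUM): sum[0..0]=5, sum[0..1]=4, sum[0..2]=11, sum[0..3]=10, sum[0..4]=10, sum[0..5]=9, sum[0..6]=7 -> [5, 4, 11, 10, 10, 9, 7]
Stage 2 (DELAY): [0, 5, 4, 11, 10, 10, 9] = [0, 5, 4, 11, 10, 10, 9] -> [0, 5, 4, 11, 10, 10, 9]
Stage 3 (AMPLIFY -1): 0*-1=0, 5*-1=-5, 4*-1=-4, 11*-1=-11, 10*-1=-10, 10*-1=-10, 9*-1=-9 -> [0, -5, -4, -11, -10, -10, -9]
Stage 4 (CLIP -20 12): clip(0,-20,12)=0, clip(-5,-20,12)=-5, clip(-4,-20,12)=-4, clip(-11,-20,12)=-11, clip(-10,-20,12)=-10, clip(-10,-20,12)=-10, clip(-9,-20,12)=-9 -> [0, -5, -4, -11, -10, -10, -9]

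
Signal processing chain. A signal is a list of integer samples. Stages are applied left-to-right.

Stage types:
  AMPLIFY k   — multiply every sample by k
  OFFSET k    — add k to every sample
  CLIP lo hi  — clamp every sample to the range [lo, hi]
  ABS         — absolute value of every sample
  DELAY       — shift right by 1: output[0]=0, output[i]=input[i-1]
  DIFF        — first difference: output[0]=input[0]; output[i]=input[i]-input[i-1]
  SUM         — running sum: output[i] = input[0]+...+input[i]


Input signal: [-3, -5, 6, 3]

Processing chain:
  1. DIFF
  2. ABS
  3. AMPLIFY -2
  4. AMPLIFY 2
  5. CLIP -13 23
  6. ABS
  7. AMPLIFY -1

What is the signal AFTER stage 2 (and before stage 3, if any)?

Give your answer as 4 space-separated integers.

Answer: 3 2 11 3

Derivation:
Input: [-3, -5, 6, 3]
Stage 1 (DIFF): s[0]=-3, -5--3=-2, 6--5=11, 3-6=-3 -> [-3, -2, 11, -3]
Stage 2 (ABS): |-3|=3, |-2|=2, |11|=11, |-3|=3 -> [3, 2, 11, 3]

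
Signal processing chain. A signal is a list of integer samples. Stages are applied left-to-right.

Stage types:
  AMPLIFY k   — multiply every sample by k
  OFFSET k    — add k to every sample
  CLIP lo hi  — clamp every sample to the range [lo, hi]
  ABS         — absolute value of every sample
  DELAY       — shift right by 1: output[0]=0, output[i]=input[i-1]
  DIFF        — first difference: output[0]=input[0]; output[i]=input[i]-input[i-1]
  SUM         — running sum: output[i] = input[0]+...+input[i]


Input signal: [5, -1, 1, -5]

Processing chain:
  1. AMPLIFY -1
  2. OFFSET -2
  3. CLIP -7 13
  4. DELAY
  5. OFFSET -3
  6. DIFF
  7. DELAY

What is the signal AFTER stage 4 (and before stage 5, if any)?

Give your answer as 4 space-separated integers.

Answer: 0 -7 -1 -3

Derivation:
Input: [5, -1, 1, -5]
Stage 1 (AMPLIFY -1): 5*-1=-5, -1*-1=1, 1*-1=-1, -5*-1=5 -> [-5, 1, -1, 5]
Stage 2 (OFFSET -2): -5+-2=-7, 1+-2=-1, -1+-2=-3, 5+-2=3 -> [-7, -1, -3, 3]
Stage 3 (CLIP -7 13): clip(-7,-7,13)=-7, clip(-1,-7,13)=-1, clip(-3,-7,13)=-3, clip(3,-7,13)=3 -> [-7, -1, -3, 3]
Stage 4 (DELAY): [0, -7, -1, -3] = [0, -7, -1, -3] -> [0, -7, -1, -3]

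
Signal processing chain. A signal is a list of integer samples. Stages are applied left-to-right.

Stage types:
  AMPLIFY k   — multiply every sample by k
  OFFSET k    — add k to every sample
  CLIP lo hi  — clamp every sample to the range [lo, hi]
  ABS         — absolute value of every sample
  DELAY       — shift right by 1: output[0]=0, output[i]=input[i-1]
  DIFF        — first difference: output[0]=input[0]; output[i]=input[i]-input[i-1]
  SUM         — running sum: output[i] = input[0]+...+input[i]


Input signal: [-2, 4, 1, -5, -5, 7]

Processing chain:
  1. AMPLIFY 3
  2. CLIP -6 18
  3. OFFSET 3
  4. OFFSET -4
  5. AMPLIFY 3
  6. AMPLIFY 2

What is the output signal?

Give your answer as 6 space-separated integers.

Input: [-2, 4, 1, -5, -5, 7]
Stage 1 (AMPLIFY 3): -2*3=-6, 4*3=12, 1*3=3, -5*3=-15, -5*3=-15, 7*3=21 -> [-6, 12, 3, -15, -15, 21]
Stage 2 (CLIP -6 18): clip(-6,-6,18)=-6, clip(12,-6,18)=12, clip(3,-6,18)=3, clip(-15,-6,18)=-6, clip(-15,-6,18)=-6, clip(21,-6,18)=18 -> [-6, 12, 3, -6, -6, 18]
Stage 3 (OFFSET 3): -6+3=-3, 12+3=15, 3+3=6, -6+3=-3, -6+3=-3, 18+3=21 -> [-3, 15, 6, -3, -3, 21]
Stage 4 (OFFSET -4): -3+-4=-7, 15+-4=11, 6+-4=2, -3+-4=-7, -3+-4=-7, 21+-4=17 -> [-7, 11, 2, -7, -7, 17]
Stage 5 (AMPLIFY 3): -7*3=-21, 11*3=33, 2*3=6, -7*3=-21, -7*3=-21, 17*3=51 -> [-21, 33, 6, -21, -21, 51]
Stage 6 (AMPLIFY 2): -21*2=-42, 33*2=66, 6*2=12, -21*2=-42, -21*2=-42, 51*2=102 -> [-42, 66, 12, -42, -42, 102]

Answer: -42 66 12 -42 -42 102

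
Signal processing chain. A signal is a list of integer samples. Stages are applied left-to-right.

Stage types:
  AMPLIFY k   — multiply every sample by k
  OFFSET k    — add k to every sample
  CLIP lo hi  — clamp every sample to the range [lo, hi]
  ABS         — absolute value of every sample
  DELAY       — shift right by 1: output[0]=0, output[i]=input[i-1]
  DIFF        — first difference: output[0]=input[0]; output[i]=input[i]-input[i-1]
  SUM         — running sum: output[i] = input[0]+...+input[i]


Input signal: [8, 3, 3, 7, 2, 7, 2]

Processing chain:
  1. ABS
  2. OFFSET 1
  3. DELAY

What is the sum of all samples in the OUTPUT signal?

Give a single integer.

Input: [8, 3, 3, 7, 2, 7, 2]
Stage 1 (ABS): |8|=8, |3|=3, |3|=3, |7|=7, |2|=2, |7|=7, |2|=2 -> [8, 3, 3, 7, 2, 7, 2]
Stage 2 (OFFSET 1): 8+1=9, 3+1=4, 3+1=4, 7+1=8, 2+1=3, 7+1=8, 2+1=3 -> [9, 4, 4, 8, 3, 8, 3]
Stage 3 (DELAY): [0, 9, 4, 4, 8, 3, 8] = [0, 9, 4, 4, 8, 3, 8] -> [0, 9, 4, 4, 8, 3, 8]
Output sum: 36

Answer: 36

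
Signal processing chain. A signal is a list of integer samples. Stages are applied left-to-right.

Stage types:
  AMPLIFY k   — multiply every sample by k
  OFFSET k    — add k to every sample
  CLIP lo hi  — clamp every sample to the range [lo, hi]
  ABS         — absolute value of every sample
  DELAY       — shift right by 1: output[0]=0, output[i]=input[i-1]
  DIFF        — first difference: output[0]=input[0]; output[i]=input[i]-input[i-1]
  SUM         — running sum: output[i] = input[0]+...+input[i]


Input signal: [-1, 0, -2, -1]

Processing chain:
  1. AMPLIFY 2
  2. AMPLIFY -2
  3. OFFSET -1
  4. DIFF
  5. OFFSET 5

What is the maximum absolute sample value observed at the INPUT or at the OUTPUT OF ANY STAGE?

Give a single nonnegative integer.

Answer: 13

Derivation:
Input: [-1, 0, -2, -1] (max |s|=2)
Stage 1 (AMPLIFY 2): -1*2=-2, 0*2=0, -2*2=-4, -1*2=-2 -> [-2, 0, -4, -2] (max |s|=4)
Stage 2 (AMPLIFY -2): -2*-2=4, 0*-2=0, -4*-2=8, -2*-2=4 -> [4, 0, 8, 4] (max |s|=8)
Stage 3 (OFFSET -1): 4+-1=3, 0+-1=-1, 8+-1=7, 4+-1=3 -> [3, -1, 7, 3] (max |s|=7)
Stage 4 (DIFF): s[0]=3, -1-3=-4, 7--1=8, 3-7=-4 -> [3, -4, 8, -4] (max |s|=8)
Stage 5 (OFFSET 5): 3+5=8, -4+5=1, 8+5=13, -4+5=1 -> [8, 1, 13, 1] (max |s|=13)
Overall max amplitude: 13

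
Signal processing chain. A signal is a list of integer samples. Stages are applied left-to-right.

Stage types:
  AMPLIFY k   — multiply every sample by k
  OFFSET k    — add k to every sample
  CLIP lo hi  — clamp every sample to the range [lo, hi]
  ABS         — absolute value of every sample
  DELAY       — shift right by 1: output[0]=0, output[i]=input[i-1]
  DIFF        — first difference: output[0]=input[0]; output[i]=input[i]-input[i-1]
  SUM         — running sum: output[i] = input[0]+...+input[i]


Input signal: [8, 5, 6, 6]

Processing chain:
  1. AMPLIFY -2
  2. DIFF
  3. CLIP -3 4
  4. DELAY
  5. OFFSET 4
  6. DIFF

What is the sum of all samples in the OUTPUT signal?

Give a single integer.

Answer: 2

Derivation:
Input: [8, 5, 6, 6]
Stage 1 (AMPLIFY -2): 8*-2=-16, 5*-2=-10, 6*-2=-12, 6*-2=-12 -> [-16, -10, -12, -12]
Stage 2 (DIFF): s[0]=-16, -10--16=6, -12--10=-2, -12--12=0 -> [-16, 6, -2, 0]
Stage 3 (CLIP -3 4): clip(-16,-3,4)=-3, clip(6,-3,4)=4, clip(-2,-3,4)=-2, clip(0,-3,4)=0 -> [-3, 4, -2, 0]
Stage 4 (DELAY): [0, -3, 4, -2] = [0, -3, 4, -2] -> [0, -3, 4, -2]
Stage 5 (OFFSET 4): 0+4=4, -3+4=1, 4+4=8, -2+4=2 -> [4, 1, 8, 2]
Stage 6 (DIFF): s[0]=4, 1-4=-3, 8-1=7, 2-8=-6 -> [4, -3, 7, -6]
Output sum: 2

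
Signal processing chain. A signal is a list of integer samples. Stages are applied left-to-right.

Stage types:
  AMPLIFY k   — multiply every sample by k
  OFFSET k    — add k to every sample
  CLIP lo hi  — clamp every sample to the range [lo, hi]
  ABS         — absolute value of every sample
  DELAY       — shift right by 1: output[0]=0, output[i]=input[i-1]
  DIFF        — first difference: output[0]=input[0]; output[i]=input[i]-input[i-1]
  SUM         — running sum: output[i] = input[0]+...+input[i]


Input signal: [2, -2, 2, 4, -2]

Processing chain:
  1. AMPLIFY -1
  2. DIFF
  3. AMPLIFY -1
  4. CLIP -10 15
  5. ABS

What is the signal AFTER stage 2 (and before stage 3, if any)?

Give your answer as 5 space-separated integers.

Input: [2, -2, 2, 4, -2]
Stage 1 (AMPLIFY -1): 2*-1=-2, -2*-1=2, 2*-1=-2, 4*-1=-4, -2*-1=2 -> [-2, 2, -2, -4, 2]
Stage 2 (DIFF): s[0]=-2, 2--2=4, -2-2=-4, -4--2=-2, 2--4=6 -> [-2, 4, -4, -2, 6]

Answer: -2 4 -4 -2 6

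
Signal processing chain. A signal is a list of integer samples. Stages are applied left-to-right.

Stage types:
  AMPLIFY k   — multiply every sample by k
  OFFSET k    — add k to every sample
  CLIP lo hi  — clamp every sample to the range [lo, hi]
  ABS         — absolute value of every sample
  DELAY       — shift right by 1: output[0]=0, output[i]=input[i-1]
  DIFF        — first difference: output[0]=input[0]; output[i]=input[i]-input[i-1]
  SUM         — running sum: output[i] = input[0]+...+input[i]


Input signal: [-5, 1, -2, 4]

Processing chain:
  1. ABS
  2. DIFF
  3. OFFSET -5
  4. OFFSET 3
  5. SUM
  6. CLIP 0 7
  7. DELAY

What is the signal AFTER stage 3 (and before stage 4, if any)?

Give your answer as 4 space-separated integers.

Answer: 0 -9 -4 -3

Derivation:
Input: [-5, 1, -2, 4]
Stage 1 (ABS): |-5|=5, |1|=1, |-2|=2, |4|=4 -> [5, 1, 2, 4]
Stage 2 (DIFF): s[0]=5, 1-5=-4, 2-1=1, 4-2=2 -> [5, -4, 1, 2]
Stage 3 (OFFSET -5): 5+-5=0, -4+-5=-9, 1+-5=-4, 2+-5=-3 -> [0, -9, -4, -3]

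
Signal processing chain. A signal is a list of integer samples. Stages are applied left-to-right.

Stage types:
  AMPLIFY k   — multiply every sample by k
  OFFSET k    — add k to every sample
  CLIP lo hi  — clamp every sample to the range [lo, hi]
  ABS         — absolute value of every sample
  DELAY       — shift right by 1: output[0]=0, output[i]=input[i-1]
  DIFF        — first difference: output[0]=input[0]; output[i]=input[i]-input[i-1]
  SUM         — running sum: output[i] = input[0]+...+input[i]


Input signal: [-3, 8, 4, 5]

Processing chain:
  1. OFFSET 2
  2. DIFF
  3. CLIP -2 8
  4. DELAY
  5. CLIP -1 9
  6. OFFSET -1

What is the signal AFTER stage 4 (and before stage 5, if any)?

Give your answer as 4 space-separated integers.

Input: [-3, 8, 4, 5]
Stage 1 (OFFSET 2): -3+2=-1, 8+2=10, 4+2=6, 5+2=7 -> [-1, 10, 6, 7]
Stage 2 (DIFF): s[0]=-1, 10--1=11, 6-10=-4, 7-6=1 -> [-1, 11, -4, 1]
Stage 3 (CLIP -2 8): clip(-1,-2,8)=-1, clip(11,-2,8)=8, clip(-4,-2,8)=-2, clip(1,-2,8)=1 -> [-1, 8, -2, 1]
Stage 4 (DELAY): [0, -1, 8, -2] = [0, -1, 8, -2] -> [0, -1, 8, -2]

Answer: 0 -1 8 -2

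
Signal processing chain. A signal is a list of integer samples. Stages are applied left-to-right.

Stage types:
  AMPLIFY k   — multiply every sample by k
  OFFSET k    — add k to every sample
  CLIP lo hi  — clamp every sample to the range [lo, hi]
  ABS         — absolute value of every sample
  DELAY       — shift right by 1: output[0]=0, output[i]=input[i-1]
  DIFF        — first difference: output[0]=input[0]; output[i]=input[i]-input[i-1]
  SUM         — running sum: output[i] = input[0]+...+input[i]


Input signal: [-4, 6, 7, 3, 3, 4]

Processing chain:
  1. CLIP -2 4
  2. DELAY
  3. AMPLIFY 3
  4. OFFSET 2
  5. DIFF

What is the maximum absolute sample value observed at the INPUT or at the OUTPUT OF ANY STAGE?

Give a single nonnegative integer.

Input: [-4, 6, 7, 3, 3, 4] (max |s|=7)
Stage 1 (CLIP -2 4): clip(-4,-2,4)=-2, clip(6,-2,4)=4, clip(7,-2,4)=4, clip(3,-2,4)=3, clip(3,-2,4)=3, clip(4,-2,4)=4 -> [-2, 4, 4, 3, 3, 4] (max |s|=4)
Stage 2 (DELAY): [0, -2, 4, 4, 3, 3] = [0, -2, 4, 4, 3, 3] -> [0, -2, 4, 4, 3, 3] (max |s|=4)
Stage 3 (AMPLIFY 3): 0*3=0, -2*3=-6, 4*3=12, 4*3=12, 3*3=9, 3*3=9 -> [0, -6, 12, 12, 9, 9] (max |s|=12)
Stage 4 (OFFSET 2): 0+2=2, -6+2=-4, 12+2=14, 12+2=14, 9+2=11, 9+2=11 -> [2, -4, 14, 14, 11, 11] (max |s|=14)
Stage 5 (DIFF): s[0]=2, -4-2=-6, 14--4=18, 14-14=0, 11-14=-3, 11-11=0 -> [2, -6, 18, 0, -3, 0] (max |s|=18)
Overall max amplitude: 18

Answer: 18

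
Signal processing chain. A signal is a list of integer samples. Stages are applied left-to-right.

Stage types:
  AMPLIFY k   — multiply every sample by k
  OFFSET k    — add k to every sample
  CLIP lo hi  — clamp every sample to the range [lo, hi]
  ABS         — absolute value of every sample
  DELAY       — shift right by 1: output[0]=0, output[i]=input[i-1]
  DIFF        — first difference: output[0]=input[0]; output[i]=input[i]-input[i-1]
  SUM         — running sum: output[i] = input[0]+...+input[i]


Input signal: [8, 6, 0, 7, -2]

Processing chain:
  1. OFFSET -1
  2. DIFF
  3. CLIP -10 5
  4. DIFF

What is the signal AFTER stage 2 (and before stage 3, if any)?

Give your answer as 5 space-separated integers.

Input: [8, 6, 0, 7, -2]
Stage 1 (OFFSET -1): 8+-1=7, 6+-1=5, 0+-1=-1, 7+-1=6, -2+-1=-3 -> [7, 5, -1, 6, -3]
Stage 2 (DIFF): s[0]=7, 5-7=-2, -1-5=-6, 6--1=7, -3-6=-9 -> [7, -2, -6, 7, -9]

Answer: 7 -2 -6 7 -9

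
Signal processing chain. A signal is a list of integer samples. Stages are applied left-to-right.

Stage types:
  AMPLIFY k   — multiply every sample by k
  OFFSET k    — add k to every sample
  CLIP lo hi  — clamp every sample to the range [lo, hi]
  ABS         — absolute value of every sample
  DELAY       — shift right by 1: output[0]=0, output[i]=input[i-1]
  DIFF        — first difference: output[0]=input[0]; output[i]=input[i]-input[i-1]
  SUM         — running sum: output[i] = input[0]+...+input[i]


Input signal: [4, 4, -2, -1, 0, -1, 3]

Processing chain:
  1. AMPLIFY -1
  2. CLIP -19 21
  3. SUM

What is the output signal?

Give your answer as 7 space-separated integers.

Input: [4, 4, -2, -1, 0, -1, 3]
Stage 1 (AMPLIFY -1): 4*-1=-4, 4*-1=-4, -2*-1=2, -1*-1=1, 0*-1=0, -1*-1=1, 3*-1=-3 -> [-4, -4, 2, 1, 0, 1, -3]
Stage 2 (CLIP -19 21): clip(-4,-19,21)=-4, clip(-4,-19,21)=-4, clip(2,-19,21)=2, clip(1,-19,21)=1, clip(0,-19,21)=0, clip(1,-19,21)=1, clip(-3,-19,21)=-3 -> [-4, -4, 2, 1, 0, 1, -3]
Stage 3 (SUM): sum[0..0]=-4, sum[0..1]=-8, sum[0..2]=-6, sum[0..3]=-5, sum[0..4]=-5, sum[0..5]=-4, sum[0..6]=-7 -> [-4, -8, -6, -5, -5, -4, -7]

Answer: -4 -8 -6 -5 -5 -4 -7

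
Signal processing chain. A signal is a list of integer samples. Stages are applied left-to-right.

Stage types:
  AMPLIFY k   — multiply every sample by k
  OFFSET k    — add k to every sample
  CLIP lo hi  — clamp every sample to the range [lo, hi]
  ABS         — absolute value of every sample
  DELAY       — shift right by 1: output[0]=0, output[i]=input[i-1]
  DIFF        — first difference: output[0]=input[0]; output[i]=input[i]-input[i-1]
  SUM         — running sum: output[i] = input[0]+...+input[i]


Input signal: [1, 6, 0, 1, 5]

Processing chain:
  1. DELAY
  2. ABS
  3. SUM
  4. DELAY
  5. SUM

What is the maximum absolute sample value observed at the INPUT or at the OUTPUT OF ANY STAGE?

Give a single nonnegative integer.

Answer: 15

Derivation:
Input: [1, 6, 0, 1, 5] (max |s|=6)
Stage 1 (DELAY): [0, 1, 6, 0, 1] = [0, 1, 6, 0, 1] -> [0, 1, 6, 0, 1] (max |s|=6)
Stage 2 (ABS): |0|=0, |1|=1, |6|=6, |0|=0, |1|=1 -> [0, 1, 6, 0, 1] (max |s|=6)
Stage 3 (SUM): sum[0..0]=0, sum[0..1]=1, sum[0..2]=7, sum[0..3]=7, sum[0..4]=8 -> [0, 1, 7, 7, 8] (max |s|=8)
Stage 4 (DELAY): [0, 0, 1, 7, 7] = [0, 0, 1, 7, 7] -> [0, 0, 1, 7, 7] (max |s|=7)
Stage 5 (SUM): sum[0..0]=0, sum[0..1]=0, sum[0..2]=1, sum[0..3]=8, sum[0..4]=15 -> [0, 0, 1, 8, 15] (max |s|=15)
Overall max amplitude: 15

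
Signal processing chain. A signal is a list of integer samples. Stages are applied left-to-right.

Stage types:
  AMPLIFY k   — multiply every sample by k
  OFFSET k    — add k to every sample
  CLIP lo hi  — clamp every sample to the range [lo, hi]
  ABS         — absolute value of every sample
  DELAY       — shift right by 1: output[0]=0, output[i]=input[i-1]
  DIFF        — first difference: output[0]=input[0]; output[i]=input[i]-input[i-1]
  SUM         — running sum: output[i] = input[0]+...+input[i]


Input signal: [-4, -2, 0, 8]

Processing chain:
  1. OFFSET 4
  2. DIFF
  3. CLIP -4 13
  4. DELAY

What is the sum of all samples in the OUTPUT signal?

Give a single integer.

Input: [-4, -2, 0, 8]
Stage 1 (OFFSET 4): -4+4=0, -2+4=2, 0+4=4, 8+4=12 -> [0, 2, 4, 12]
Stage 2 (DIFF): s[0]=0, 2-0=2, 4-2=2, 12-4=8 -> [0, 2, 2, 8]
Stage 3 (CLIP -4 13): clip(0,-4,13)=0, clip(2,-4,13)=2, clip(2,-4,13)=2, clip(8,-4,13)=8 -> [0, 2, 2, 8]
Stage 4 (DELAY): [0, 0, 2, 2] = [0, 0, 2, 2] -> [0, 0, 2, 2]
Output sum: 4

Answer: 4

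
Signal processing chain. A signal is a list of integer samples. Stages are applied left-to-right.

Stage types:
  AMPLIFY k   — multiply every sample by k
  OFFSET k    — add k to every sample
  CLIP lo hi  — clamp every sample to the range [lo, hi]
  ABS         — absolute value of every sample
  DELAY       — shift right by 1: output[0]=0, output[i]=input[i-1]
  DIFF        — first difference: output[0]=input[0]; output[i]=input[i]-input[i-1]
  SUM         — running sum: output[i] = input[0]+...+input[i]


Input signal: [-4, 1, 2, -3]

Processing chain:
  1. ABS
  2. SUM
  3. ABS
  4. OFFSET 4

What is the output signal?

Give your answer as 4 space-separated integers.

Input: [-4, 1, 2, -3]
Stage 1 (ABS): |-4|=4, |1|=1, |2|=2, |-3|=3 -> [4, 1, 2, 3]
Stage 2 (SUM): sum[0..0]=4, sum[0..1]=5, sum[0..2]=7, sum[0..3]=10 -> [4, 5, 7, 10]
Stage 3 (ABS): |4|=4, |5|=5, |7|=7, |10|=10 -> [4, 5, 7, 10]
Stage 4 (OFFSET 4): 4+4=8, 5+4=9, 7+4=11, 10+4=14 -> [8, 9, 11, 14]

Answer: 8 9 11 14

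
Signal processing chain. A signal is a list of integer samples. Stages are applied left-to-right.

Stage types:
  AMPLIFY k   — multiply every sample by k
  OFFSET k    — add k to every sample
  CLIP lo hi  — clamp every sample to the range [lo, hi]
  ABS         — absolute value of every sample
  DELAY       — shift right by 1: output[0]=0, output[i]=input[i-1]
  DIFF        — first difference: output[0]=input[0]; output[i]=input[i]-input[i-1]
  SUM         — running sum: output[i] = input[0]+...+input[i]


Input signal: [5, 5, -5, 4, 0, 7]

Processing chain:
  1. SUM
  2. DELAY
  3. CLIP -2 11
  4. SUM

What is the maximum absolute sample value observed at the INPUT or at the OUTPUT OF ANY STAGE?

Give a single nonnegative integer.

Answer: 38

Derivation:
Input: [5, 5, -5, 4, 0, 7] (max |s|=7)
Stage 1 (SUM): sum[0..0]=5, sum[0..1]=10, sum[0..2]=5, sum[0..3]=9, sum[0..4]=9, sum[0..5]=16 -> [5, 10, 5, 9, 9, 16] (max |s|=16)
Stage 2 (DELAY): [0, 5, 10, 5, 9, 9] = [0, 5, 10, 5, 9, 9] -> [0, 5, 10, 5, 9, 9] (max |s|=10)
Stage 3 (CLIP -2 11): clip(0,-2,11)=0, clip(5,-2,11)=5, clip(10,-2,11)=10, clip(5,-2,11)=5, clip(9,-2,11)=9, clip(9,-2,11)=9 -> [0, 5, 10, 5, 9, 9] (max |s|=10)
Stage 4 (SUM): sum[0..0]=0, sum[0..1]=5, sum[0..2]=15, sum[0..3]=20, sum[0..4]=29, sum[0..5]=38 -> [0, 5, 15, 20, 29, 38] (max |s|=38)
Overall max amplitude: 38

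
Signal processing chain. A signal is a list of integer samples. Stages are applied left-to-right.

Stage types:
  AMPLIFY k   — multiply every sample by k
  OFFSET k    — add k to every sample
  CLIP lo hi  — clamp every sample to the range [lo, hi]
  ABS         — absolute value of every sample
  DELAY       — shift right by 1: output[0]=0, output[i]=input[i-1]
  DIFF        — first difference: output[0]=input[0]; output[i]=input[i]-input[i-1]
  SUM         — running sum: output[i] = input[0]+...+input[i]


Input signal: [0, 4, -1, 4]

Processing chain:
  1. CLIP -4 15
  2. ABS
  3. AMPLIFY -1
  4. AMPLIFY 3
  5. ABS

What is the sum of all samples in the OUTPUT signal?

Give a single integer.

Answer: 27

Derivation:
Input: [0, 4, -1, 4]
Stage 1 (CLIP -4 15): clip(0,-4,15)=0, clip(4,-4,15)=4, clip(-1,-4,15)=-1, clip(4,-4,15)=4 -> [0, 4, -1, 4]
Stage 2 (ABS): |0|=0, |4|=4, |-1|=1, |4|=4 -> [0, 4, 1, 4]
Stage 3 (AMPLIFY -1): 0*-1=0, 4*-1=-4, 1*-1=-1, 4*-1=-4 -> [0, -4, -1, -4]
Stage 4 (AMPLIFY 3): 0*3=0, -4*3=-12, -1*3=-3, -4*3=-12 -> [0, -12, -3, -12]
Stage 5 (ABS): |0|=0, |-12|=12, |-3|=3, |-12|=12 -> [0, 12, 3, 12]
Output sum: 27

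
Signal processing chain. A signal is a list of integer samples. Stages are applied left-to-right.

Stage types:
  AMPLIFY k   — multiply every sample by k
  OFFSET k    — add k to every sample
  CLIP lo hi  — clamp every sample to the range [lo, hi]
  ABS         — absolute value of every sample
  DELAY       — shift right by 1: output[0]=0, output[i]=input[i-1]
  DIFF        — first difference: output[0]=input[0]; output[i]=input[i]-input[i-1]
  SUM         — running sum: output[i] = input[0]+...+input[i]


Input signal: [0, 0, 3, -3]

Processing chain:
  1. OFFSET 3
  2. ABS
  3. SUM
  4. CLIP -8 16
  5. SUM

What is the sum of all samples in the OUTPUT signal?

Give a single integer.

Input: [0, 0, 3, -3]
Stage 1 (OFFSET 3): 0+3=3, 0+3=3, 3+3=6, -3+3=0 -> [3, 3, 6, 0]
Stage 2 (ABS): |3|=3, |3|=3, |6|=6, |0|=0 -> [3, 3, 6, 0]
Stage 3 (SUM): sum[0..0]=3, sum[0..1]=6, sum[0..2]=12, sum[0..3]=12 -> [3, 6, 12, 12]
Stage 4 (CLIP -8 16): clip(3,-8,16)=3, clip(6,-8,16)=6, clip(12,-8,16)=12, clip(12,-8,16)=12 -> [3, 6, 12, 12]
Stage 5 (SUM): sum[0..0]=3, sum[0..1]=9, sum[0..2]=21, sum[0..3]=33 -> [3, 9, 21, 33]
Output sum: 66

Answer: 66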